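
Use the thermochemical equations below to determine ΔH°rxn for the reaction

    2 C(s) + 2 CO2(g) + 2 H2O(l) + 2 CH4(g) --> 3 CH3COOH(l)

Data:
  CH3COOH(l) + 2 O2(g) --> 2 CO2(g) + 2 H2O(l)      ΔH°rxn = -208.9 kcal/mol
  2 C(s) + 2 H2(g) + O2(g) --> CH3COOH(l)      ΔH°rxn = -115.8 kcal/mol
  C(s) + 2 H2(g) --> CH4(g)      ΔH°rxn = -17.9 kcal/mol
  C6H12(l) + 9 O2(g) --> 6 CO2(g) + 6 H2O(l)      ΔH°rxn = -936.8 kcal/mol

equation 1 reversed: +208.9 kcal/mol
equation 2 × 2: (2)·(-115.8) = -231.6 kcal/mol
equation 3 reversed and × 2: (-2)·(-17.9) = +35.8 kcal/mol
equation 4: not needed.
By Hess's law, ΔH°rxn = (-1)·(-208.9) + (2)·(-115.8) + (-2)·(-17.9) = 13.1 kcal/mol

ΔH°rxn = 13.1 kcal/mol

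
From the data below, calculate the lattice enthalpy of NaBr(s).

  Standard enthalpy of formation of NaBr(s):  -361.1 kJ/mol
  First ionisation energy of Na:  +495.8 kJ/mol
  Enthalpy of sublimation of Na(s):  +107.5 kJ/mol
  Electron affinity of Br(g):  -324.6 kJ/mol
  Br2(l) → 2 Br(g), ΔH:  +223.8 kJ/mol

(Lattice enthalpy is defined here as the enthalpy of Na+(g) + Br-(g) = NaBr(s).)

U = -751.7 kJ/mol

ΔHf° = 1·ΔHsub + 1·(ΣIE) + 1/2·D(Br2) + 1·EA + U
-361.1 = 1·(+107.5) + 1·(+495.8) + 1/2·(+223.8) + 1·(-324.6) + U
U = -361.1 − (+390.6) = -751.7 kJ/mol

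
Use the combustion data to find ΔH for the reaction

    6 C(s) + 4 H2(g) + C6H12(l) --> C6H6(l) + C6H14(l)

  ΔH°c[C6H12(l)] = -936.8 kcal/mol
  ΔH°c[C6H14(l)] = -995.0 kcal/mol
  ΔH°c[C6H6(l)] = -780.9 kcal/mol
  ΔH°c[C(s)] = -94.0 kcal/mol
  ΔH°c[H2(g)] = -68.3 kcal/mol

Using ΔH = Σ nΔHc°(reactants) − Σ nΔHc°(products):
= [6·(-94.0) + 4·(-68.3) + 1·(-936.8)] − [1·(-780.9) + 1·(-995.0)]
= 1.9 kcal/mol

ΔH = 1.9 kcal/mol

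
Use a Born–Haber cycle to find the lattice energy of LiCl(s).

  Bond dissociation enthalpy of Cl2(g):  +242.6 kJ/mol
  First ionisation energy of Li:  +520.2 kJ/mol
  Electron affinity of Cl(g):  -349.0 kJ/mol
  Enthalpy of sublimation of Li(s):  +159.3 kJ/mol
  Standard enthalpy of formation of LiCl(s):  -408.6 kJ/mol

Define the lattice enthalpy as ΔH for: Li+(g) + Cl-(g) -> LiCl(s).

ΔHf° = 1·ΔHsub + 1·(ΣIE) + 1/2·D(Cl2) + 1·EA + U
-408.6 = 1·(+159.3) + 1·(+520.2) + 1/2·(+242.6) + 1·(-349.0) + U
U = -408.6 − (+451.8) = -860.4 kJ/mol

U = -860.4 kJ/mol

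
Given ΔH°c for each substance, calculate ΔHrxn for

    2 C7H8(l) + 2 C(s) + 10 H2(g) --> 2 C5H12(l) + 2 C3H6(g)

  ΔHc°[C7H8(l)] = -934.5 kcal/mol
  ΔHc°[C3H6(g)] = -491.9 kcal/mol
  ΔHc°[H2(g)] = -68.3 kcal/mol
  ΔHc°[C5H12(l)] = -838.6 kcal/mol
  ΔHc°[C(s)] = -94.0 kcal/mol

Using ΔH = Σ nΔHc°(reactants) − Σ nΔHc°(products):
= [2·(-934.5) + 2·(-94.0) + 10·(-68.3)] − [2·(-838.6) + 2·(-491.9)]
= -79.0 kcal/mol

ΔHrxn = -79.0 kcal/mol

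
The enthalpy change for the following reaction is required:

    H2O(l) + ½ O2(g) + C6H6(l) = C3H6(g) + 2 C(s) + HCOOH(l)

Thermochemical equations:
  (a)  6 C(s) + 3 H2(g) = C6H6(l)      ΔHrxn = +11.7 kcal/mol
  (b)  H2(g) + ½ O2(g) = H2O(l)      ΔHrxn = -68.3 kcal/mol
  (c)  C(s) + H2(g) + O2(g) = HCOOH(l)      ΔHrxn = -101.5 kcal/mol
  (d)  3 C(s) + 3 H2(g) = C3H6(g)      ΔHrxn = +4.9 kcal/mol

(a) reversed (C6H6(l) must end up as a reactant): -11.7 kcal/mol
(b) reversed (H2O(l) must end up as a reactant): +68.3 kcal/mol
(c) as written (HCOOH(l) already on the product side): -101.5 kcal/mol
(d) as written (C3H6(g) already on the product side): +4.9 kcal/mol
ΔHrxn = (-1)·(+11.7) + (-1)·(-68.3) + (1)·(-101.5) + (1)·(+4.9) = -40.0 kcal/mol

ΔHrxn = -40.0 kcal/mol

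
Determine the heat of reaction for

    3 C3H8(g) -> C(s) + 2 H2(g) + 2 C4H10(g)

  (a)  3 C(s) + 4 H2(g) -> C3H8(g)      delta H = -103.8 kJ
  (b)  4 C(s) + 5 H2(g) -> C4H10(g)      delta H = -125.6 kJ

(a) reversed and × 3 (reverse to put C3H8(g) on the reactant side; ×3 to match 3 C3H8(g) in the target): (-3)·(-103.8) = +311.4 kJ
(b) × 2 (scale by 2 for the 2 C4H10(g)): (2)·(-125.6) = -251.2 kJ
Combining the equations, delta H = (+311.4) + (-251.2) = 60.2 kJ

delta H = 60.2 kJ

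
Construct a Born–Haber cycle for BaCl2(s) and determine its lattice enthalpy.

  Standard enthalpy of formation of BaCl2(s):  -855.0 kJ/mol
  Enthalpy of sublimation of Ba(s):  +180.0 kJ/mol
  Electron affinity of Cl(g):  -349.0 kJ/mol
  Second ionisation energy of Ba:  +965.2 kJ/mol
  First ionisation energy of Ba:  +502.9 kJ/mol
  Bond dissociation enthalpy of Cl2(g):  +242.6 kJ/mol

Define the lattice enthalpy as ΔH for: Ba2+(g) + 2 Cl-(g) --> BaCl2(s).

ΔHf° = 1·ΔHsub + 1·(ΣIE) + 1·D(Cl2) + 2·EA + U
-855.0 = 1·(+180.0) + 1·(+1468.1) + 1·(+242.6) + 2·(-349.0) + U
U = -855.0 − (+1192.7) = -2047.7 kJ/mol

U = -2047.7 kJ/mol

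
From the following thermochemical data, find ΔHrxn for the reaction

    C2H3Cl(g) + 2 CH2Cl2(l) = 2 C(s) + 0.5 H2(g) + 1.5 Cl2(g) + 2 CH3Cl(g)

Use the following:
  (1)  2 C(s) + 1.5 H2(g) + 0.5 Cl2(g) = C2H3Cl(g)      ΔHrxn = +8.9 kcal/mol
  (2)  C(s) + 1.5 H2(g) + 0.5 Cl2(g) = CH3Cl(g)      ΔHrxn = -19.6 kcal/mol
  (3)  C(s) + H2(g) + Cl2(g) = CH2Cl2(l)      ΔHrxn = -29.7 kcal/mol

ΔHrxn = 11.3 kcal/mol

(1) reversed: -8.9 kcal/mol
(2) × 2: (2)·(-19.6) = -39.2 kcal/mol
(3) reversed and × 2: (-2)·(-29.7) = +59.4 kcal/mol
ΔHrxn = (-1)·(+8.9) + (2)·(-19.6) + (-2)·(-29.7) = 11.3 kcal/mol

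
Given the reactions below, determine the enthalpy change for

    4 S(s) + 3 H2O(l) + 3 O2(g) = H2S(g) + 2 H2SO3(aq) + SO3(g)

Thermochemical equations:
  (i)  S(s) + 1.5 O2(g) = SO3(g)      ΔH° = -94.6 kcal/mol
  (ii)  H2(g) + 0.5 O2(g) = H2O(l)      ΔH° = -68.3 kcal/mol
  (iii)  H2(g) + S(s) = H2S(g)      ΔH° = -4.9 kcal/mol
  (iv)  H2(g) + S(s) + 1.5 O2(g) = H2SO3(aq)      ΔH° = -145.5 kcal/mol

(i) as written (SO3(g) already on the product side): -94.6 kcal/mol
(ii) reversed and × 3 (reverse to put H2O(l) on the reactant side; ×3 to match 3 H2O(l) in the target): (-3)·(-68.3) = +204.9 kcal/mol
(iii) as written (H2S(g) already on the product side): -4.9 kcal/mol
(iv) × 2 (×2 to match 2 H2SO3(aq) in the target): (2)·(-145.5) = -291.0 kcal/mol
Combining the equations, ΔH° = (1)·(-94.6) + (-3)·(-68.3) + (1)·(-4.9) + (2)·(-145.5) = -185.6 kcal/mol

ΔH° = -185.6 kcal/mol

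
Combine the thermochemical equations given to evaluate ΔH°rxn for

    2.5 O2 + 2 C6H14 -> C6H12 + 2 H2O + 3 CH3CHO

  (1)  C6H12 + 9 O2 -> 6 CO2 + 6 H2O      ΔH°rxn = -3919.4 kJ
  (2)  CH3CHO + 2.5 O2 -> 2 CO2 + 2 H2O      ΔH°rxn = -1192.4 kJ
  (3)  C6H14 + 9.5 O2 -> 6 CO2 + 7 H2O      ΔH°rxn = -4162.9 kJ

ΔH°rxn = -829.2 kJ

(1) reversed: +3919.4 kJ
(2) reversed and × 3: (-3)·(-1192.4) = +3577.2 kJ
(3) × 2: (2)·(-4162.9) = -8325.8 kJ
Summing the manipulated equations, ΔH°rxn = (-1)·(-3919.4) + (-3)·(-1192.4) + (2)·(-4162.9) = -829.2 kJ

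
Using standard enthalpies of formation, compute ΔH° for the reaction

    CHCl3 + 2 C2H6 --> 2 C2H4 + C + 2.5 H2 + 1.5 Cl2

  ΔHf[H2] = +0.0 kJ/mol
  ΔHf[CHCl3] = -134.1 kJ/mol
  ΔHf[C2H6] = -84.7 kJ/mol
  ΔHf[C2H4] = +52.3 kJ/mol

ΔH°rxn = Σ nΔHf°(products) − Σ nΔHf°(reactants).
Products: 2·(+52.3) + 1·(+0.0) + 5/2·(+0.0) + 3/2·(+0.0) = +104.6
Reactants: 1·(-134.1) + 2·(-84.7) = -303.5
ΔH° = (+104.6) − (-303.5) = 408.1 kJ/mol

ΔH° = 408.1 kJ/mol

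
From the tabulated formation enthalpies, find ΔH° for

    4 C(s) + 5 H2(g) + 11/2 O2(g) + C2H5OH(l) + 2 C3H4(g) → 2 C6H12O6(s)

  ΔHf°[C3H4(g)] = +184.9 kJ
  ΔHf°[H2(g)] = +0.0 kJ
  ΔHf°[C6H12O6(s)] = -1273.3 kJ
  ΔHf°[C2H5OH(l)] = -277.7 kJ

ΔH° = -2638.7 kJ

Products: 2·(-1273.3) = -2546.6
Reactants: 4·(+0.0) + 5·(+0.0) + 11/2·(+0.0) + 1·(-277.7) + 2·(+184.9) = +92.1
ΔH° = (-2546.6) − (+92.1) = -2638.7 kJ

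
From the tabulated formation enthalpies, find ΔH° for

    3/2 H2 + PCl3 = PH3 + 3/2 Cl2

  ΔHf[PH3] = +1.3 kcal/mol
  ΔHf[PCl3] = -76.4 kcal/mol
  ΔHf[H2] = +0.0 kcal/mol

ΔH°rxn = Σ nΔHf°(products) − Σ nΔHf°(reactants).
Products: 1·(+1.3) + 3/2·(+0.0) = +1.3
Reactants: 3/2·(+0.0) + 1·(-76.4) = -76.4
ΔH° = (+1.3) − (-76.4) = 77.7 kcal/mol

ΔH° = 77.7 kcal/mol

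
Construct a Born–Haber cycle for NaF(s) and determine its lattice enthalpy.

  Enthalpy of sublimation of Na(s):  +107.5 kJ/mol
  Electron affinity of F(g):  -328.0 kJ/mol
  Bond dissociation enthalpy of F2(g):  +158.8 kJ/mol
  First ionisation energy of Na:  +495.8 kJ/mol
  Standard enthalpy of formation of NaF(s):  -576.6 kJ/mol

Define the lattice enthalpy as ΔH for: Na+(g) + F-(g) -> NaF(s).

ΔHf° = 1·ΔHsub + 1·(ΣIE) + 1/2·D(F2) + 1·EA + U
-576.6 = 1·(+107.5) + 1·(+495.8) + 1/2·(+158.8) + 1·(-328.0) + U
U = -576.6 − (+354.7) = -931.3 kJ/mol

U = -931.3 kJ/mol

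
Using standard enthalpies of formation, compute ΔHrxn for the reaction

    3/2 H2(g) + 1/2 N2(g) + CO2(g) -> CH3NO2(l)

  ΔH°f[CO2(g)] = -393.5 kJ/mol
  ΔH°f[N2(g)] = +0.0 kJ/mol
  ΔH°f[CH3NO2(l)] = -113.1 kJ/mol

ΔH°rxn = Σ nΔHf°(products) − Σ nΔHf°(reactants).
Products: 1·(-113.1) = -113.1
Reactants: 3/2·(+0.0) + 1/2·(+0.0) + 1·(-393.5) = -393.5
ΔHrxn = (-113.1) − (-393.5) = 280.4 kJ/mol

ΔHrxn = 280.4 kJ/mol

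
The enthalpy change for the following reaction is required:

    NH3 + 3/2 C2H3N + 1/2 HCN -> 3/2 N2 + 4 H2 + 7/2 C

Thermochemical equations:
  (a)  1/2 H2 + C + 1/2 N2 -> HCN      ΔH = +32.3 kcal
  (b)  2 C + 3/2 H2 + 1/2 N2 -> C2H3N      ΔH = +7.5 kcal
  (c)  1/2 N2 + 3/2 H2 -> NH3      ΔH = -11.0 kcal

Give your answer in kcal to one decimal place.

(a) reversed and × 1/2 (HCN must end up as a reactant; ×1/2 to match 1/2 HCN in the target): (-1/2)·(+32.3) = -16.15 kcal
(b) reversed and × 3/2 (C2H3N must end up as a reactant; scale by 3/2 for the 3/2 C2H3N): (-3/2)·(+7.5) = -11.25 kcal
(c) reversed (NH3 must end up as a reactant): +11.0 kcal
Summing the manipulated equations, ΔH = (-16.15) + (-11.25) + (+11.0) = -16.4 kcal

ΔH = -16.4 kcal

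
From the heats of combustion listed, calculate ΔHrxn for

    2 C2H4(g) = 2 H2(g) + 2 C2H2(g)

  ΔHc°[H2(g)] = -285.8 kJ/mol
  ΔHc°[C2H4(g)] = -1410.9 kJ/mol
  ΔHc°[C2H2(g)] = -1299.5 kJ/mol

ΔHrxn = 348.8 kJ/mol

Using ΔH = Σ nΔHc°(reactants) − Σ nΔHc°(products):
= [2·(-1410.9)] − [2·(-285.8) + 2·(-1299.5)]
= 348.8 kJ/mol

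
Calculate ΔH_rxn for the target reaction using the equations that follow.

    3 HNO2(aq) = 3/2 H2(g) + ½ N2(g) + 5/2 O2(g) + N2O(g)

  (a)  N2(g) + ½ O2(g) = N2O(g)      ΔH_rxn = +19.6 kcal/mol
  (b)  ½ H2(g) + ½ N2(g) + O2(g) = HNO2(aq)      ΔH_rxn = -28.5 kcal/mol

(a) as written (N2O(g) already on the product side): +19.6 kcal/mol
(b) reversed and × 3 (HNO2(aq) must end up as a reactant; scale by 3 for the 3 HNO2(aq)): (-3)·(-28.5) = +85.5 kcal/mol
By Hess's law, ΔH_rxn = (1)·(+19.6) + (-3)·(-28.5) = 105.1 kcal/mol

ΔH_rxn = 105.1 kcal/mol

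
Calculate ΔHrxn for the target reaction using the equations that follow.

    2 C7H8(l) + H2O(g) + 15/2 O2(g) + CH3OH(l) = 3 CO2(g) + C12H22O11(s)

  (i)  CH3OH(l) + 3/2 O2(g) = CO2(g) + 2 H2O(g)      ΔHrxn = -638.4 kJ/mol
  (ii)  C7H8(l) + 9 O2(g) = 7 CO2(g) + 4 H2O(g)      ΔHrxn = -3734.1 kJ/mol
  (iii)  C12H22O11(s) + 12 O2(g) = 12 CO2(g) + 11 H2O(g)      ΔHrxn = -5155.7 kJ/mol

ΔHrxn = -2950.9 kJ/mol

(i) as written (CH3OH(l) already on the reactant side): -638.4 kJ/mol
(ii) × 2 (×2 to match 2 C7H8(l) in the target): (2)·(-3734.1) = -7468.2 kJ/mol
(iii) reversed (reverse to put C12H22O11(s) on the product side): +5155.7 kJ/mol
ΔHrxn = (-638.4) + (-7468.2) + (+5155.7) = -2950.9 kJ/mol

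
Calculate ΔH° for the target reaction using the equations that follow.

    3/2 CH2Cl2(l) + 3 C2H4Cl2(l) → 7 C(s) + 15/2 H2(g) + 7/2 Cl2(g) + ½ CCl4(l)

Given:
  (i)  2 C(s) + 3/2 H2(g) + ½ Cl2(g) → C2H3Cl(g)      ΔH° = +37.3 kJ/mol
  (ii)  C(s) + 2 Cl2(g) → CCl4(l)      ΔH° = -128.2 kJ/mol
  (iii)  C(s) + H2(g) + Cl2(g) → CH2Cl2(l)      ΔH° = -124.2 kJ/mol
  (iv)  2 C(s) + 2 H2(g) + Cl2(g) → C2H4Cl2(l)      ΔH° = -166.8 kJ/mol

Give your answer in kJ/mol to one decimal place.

(i): not needed.
(ii) × 1/2: (1/2)·(-128.2) = -64.1 kJ/mol
(iii) reversed and × 3/2: (-3/2)·(-124.2) = +186.3 kJ/mol
(iv) reversed and × 3: (-3)·(-166.8) = +500.4 kJ/mol
ΔH° = (1/2)·(-128.2) + (-3/2)·(-124.2) + (-3)·(-166.8) = 622.6 kJ/mol

ΔH° = 622.6 kJ/mol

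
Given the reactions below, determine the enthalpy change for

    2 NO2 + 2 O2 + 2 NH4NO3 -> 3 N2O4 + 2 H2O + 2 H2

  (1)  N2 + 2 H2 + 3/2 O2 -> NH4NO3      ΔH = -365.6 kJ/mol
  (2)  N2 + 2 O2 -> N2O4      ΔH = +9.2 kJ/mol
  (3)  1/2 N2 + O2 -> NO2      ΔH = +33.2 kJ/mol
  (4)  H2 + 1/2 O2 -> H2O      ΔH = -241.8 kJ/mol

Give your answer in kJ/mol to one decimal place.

(1) reversed and × 2 (NH4NO3 must end up as a reactant; ×2 to match 2 NH4NO3 in the target): (-2)·(-365.6) = +731.2 kJ/mol
(2) × 3 (×3 to match 3 N2O4 in the target): (3)·(+9.2) = +27.6 kJ/mol
(3) reversed and × 2 (reverse to put NO2 on the reactant side; scale by 2 for the 2 NO2): (-2)·(+33.2) = -66.4 kJ/mol
(4) × 2 (×2 to match 2 H2O in the target): (2)·(-241.8) = -483.6 kJ/mol
Summing the manipulated equations, ΔH = (-2)·(-365.6) + (3)·(+9.2) + (-2)·(+33.2) + (2)·(-241.8) = 208.8 kJ/mol

ΔH = 208.8 kJ/mol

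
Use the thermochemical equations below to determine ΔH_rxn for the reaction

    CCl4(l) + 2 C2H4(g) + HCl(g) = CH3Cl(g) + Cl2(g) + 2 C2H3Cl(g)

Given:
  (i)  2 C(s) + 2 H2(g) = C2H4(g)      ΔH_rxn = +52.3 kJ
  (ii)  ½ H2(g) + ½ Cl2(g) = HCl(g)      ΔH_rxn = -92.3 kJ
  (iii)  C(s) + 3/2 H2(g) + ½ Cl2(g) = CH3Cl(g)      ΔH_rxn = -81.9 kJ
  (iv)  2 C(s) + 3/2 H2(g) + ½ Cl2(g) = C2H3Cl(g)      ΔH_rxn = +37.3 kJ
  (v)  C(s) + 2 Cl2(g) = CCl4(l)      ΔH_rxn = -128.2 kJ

ΔH_rxn = 108.6 kJ

(i) reversed and × 2 (C2H4(g) must end up as a reactant; scale by 2 for the 2 C2H4(g)): (-2)·(+52.3) = -104.6 kJ
(ii) reversed (HCl(g) must end up as a reactant): +92.3 kJ
(iii) as written (CH3Cl(g) already on the product side): -81.9 kJ
(iv) × 2 (×2 to match 2 C2H3Cl(g) in the target): (2)·(+37.3) = +74.6 kJ
(v) reversed (CCl4(l) must end up as a reactant): +128.2 kJ
Combining the equations, ΔH_rxn = (-104.6) + (+92.3) + (-81.9) + (+74.6) + (+128.2) = 108.6 kJ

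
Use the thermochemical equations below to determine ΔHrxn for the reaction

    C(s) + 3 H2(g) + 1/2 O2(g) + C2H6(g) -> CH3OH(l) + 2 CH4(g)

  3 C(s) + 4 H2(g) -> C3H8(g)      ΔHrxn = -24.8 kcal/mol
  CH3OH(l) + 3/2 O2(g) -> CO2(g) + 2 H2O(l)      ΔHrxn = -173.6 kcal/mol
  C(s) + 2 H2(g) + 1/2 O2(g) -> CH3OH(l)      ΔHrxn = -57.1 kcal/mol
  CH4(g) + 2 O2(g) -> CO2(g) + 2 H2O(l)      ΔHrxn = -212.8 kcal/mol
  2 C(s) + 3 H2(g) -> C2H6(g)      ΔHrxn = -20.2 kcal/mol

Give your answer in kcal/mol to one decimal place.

equation 1: not needed (C3H8(g) appears nowhere else).
equation 2 × 2: (2)·(-173.6) = -347.2 kcal/mol
equation 3 × 3: (3)·(-57.1) = -171.3 kcal/mol
equation 4 reversed and × 2 (CH4(g) must end up as a product; ×2 to match 2 CH4(g) in the target): (-2)·(-212.8) = +425.6 kcal/mol
equation 5 reversed (C2H6(g) must end up as a reactant): +20.2 kcal/mol
Since enthalpy is a state function, ΔHrxn = (2)·(-173.6) + (3)·(-57.1) + (-2)·(-212.8) + (-1)·(-20.2) = -72.7 kcal/mol

ΔHrxn = -72.7 kcal/mol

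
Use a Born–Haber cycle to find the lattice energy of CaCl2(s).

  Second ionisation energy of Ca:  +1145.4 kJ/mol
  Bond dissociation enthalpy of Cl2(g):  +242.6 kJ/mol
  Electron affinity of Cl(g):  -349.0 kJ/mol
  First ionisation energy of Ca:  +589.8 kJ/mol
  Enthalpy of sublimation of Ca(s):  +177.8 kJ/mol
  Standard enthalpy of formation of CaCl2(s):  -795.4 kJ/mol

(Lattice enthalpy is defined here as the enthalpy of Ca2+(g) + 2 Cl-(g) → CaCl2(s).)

ΔHf° = 1·ΔHsub + 1·(ΣIE) + 1·D(Cl2) + 2·EA + U
-795.4 = 1·(+177.8) + 1·(+1735.2) + 1·(+242.6) + 2·(-349.0) + U
U = -795.4 − (+1457.6) = -2253.0 kJ/mol

U = -2253.0 kJ/mol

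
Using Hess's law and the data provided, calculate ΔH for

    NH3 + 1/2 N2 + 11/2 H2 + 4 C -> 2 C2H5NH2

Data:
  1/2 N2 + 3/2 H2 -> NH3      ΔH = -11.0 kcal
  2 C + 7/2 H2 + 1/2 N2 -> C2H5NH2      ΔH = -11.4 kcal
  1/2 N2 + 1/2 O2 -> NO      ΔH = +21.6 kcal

equation 1 reversed (NH3 must end up as a reactant): +11.0 kcal
equation 2 × 2 (scale by 2 for the 2 C2H5NH2): (2)·(-11.4) = -22.8 kcal
equation 3: not needed (O2 appears nowhere else).
Summing the manipulated equations, ΔH = (+11.0) + (-22.8) = -11.8 kcal

ΔH = -11.8 kcal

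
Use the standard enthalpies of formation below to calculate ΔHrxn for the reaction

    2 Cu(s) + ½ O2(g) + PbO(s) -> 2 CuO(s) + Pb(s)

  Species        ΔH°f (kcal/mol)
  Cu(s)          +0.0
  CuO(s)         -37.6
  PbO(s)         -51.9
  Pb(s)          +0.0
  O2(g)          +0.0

ΔHrxn = -23.3 kcal/mol

Products: 2·(-37.6) + 1·(+0.0) = -75.2
Reactants: 2·(+0.0) + 1/2·(+0.0) + 1·(-51.9) = -51.9
ΔHrxn = (-75.2) − (-51.9) = -23.3 kcal/mol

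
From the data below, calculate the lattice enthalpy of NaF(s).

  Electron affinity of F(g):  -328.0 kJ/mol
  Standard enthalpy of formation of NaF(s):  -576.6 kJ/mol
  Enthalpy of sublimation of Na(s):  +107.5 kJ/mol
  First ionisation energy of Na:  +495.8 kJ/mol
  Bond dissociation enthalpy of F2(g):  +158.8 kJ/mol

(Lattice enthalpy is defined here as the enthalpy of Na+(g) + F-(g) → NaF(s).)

ΔHf° = 1·ΔHsub + 1·(ΣIE) + 1/2·D(F2) + 1·EA + U
-576.6 = 1·(+107.5) + 1·(+495.8) + 1/2·(+158.8) + 1·(-328.0) + U
U = -576.6 − (+354.7) = -931.3 kJ/mol

U = -931.3 kJ/mol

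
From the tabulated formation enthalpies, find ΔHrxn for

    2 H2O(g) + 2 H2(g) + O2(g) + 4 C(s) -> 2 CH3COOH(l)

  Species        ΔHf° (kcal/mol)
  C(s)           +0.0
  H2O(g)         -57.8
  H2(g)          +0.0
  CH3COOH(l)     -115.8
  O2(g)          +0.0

ΔHrxn = -116.0 kcal/mol

Products: 2·(-115.8) = -231.6
Reactants: 2·(-57.8) + 2·(+0.0) + 1·(+0.0) + 4·(+0.0) = -115.6
ΔHrxn = (-231.6) − (-115.6) = -116.0 kcal/mol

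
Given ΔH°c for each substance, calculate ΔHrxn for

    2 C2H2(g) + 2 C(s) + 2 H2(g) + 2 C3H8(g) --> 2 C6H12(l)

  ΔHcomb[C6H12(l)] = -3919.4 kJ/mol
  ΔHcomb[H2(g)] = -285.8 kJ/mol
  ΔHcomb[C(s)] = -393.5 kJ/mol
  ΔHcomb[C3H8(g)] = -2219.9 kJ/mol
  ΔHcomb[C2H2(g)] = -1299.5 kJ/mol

ΔHrxn = -558.6 kJ/mol

With combustion enthalpies, reactants minus products:
= [2·(-1299.5) + 2·(-393.5) + 2·(-285.8) + 2·(-2219.9)] − [2·(-3919.4)]
= -558.6 kJ/mol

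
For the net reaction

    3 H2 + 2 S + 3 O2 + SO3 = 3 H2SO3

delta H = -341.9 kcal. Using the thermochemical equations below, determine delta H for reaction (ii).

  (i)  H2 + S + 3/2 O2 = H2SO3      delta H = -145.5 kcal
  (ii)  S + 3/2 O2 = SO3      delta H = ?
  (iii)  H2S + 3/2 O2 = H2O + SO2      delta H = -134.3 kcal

(i) × 3 (×3 to match 3 H2SO3 in the target): (3)·(-145.5) = -436.5 kcal
(ii) reversed (reverse to put SO3 on the reactant side): contributes −x
(iii): not needed (H2O appears nowhere else).
-341.9 = (-436.5) − x
x = (-341.9 − (-436.5)) / (-1) = -94.6 kcal

delta H = -94.6 kcal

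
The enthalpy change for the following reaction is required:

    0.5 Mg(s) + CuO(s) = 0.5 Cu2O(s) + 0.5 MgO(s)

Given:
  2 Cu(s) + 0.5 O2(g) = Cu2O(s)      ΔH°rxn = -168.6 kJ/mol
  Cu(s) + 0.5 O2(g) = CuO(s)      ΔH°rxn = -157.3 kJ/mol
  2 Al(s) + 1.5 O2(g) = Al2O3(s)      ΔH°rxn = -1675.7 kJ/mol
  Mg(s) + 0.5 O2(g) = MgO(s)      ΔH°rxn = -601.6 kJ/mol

equation 1 × 1/2: (1/2)·(-168.6) = -84.3 kJ/mol
equation 2 reversed: +157.3 kJ/mol
equation 3: not needed.
equation 4 × 1/2: (1/2)·(-601.6) = -300.8 kJ/mol
Summing the manipulated equations, ΔH°rxn = (-84.3) + (+157.3) + (-300.8) = -227.8 kJ/mol

ΔH°rxn = -227.8 kJ/mol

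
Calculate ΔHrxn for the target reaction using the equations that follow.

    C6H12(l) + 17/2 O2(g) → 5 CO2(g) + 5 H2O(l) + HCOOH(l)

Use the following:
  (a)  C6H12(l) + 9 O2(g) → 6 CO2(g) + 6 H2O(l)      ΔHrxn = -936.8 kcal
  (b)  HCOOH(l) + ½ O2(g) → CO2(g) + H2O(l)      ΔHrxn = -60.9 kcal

ΔHrxn = -875.9 kcal

(a) as written (C6H12(l) already on the reactant side): -936.8 kcal
(b) reversed (reverse to put HCOOH(l) on the product side): +60.9 kcal
ΔHrxn = (-936.8) + (+60.9) = -875.9 kcal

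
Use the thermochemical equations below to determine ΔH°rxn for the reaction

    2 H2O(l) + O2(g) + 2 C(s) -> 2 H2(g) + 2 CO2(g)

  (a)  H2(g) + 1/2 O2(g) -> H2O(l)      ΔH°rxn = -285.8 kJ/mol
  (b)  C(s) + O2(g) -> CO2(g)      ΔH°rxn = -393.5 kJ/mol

(a) reversed and × 2: (-2)·(-285.8) = +571.6 kJ/mol
(b) × 2: (2)·(-393.5) = -787.0 kJ/mol
By Hess's law, ΔH°rxn = (+571.6) + (-787.0) = -215.4 kJ/mol

ΔH°rxn = -215.4 kJ/mol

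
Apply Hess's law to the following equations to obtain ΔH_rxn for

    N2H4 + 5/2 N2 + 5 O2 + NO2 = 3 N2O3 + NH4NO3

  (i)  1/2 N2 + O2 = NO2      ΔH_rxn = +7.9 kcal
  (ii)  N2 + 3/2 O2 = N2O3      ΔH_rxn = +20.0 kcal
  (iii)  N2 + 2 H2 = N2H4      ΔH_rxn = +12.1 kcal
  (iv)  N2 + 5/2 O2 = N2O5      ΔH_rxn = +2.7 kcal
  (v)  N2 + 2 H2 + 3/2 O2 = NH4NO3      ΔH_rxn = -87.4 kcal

(i) reversed (NO2 must end up as a reactant): -7.9 kcal
(ii) × 3 (scale by 3 for the 3 N2O3): (3)·(+20.0) = +60.0 kcal
(iii) reversed (N2H4 must end up as a reactant): -12.1 kcal
(iv): not needed (N2O5 appears nowhere else).
(v) as written (NH4NO3 already on the product side): -87.4 kcal
By Hess's law, ΔH_rxn = (-7.9) + (+60.0) + (-12.1) + (-87.4) = -47.4 kcal

ΔH_rxn = -47.4 kcal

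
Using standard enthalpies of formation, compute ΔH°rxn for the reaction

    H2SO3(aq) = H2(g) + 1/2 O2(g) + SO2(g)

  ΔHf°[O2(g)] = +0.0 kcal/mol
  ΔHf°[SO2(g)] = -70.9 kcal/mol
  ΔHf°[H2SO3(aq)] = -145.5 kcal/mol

Products: 1·(+0.0) + 1/2·(+0.0) + 1·(-70.9) = -70.9
Reactants: 1·(-145.5) = -145.5
ΔH°rxn = (-70.9) − (-145.5) = 74.6 kcal/mol

ΔH°rxn = 74.6 kcal/mol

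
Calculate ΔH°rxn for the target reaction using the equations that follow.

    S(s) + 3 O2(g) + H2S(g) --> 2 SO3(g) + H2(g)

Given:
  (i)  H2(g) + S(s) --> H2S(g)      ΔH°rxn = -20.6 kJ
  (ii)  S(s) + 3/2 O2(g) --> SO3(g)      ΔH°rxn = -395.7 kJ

(i) reversed: +20.6 kJ
(ii) × 2: (2)·(-395.7) = -791.4 kJ
ΔH°rxn = (+20.6) + (-791.4) = -770.8 kJ

ΔH°rxn = -770.8 kJ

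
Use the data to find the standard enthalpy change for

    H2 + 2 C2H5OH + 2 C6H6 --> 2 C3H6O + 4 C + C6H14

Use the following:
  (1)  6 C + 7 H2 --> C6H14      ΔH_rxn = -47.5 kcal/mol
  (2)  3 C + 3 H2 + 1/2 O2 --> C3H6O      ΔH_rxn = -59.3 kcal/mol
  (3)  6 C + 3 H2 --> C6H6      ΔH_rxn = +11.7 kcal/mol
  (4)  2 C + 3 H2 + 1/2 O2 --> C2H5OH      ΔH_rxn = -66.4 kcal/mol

(1) as written (C6H14 already on the product side): -47.5 kcal/mol
(2) × 2 (×2 to match 2 C3H6O in the target): (2)·(-59.3) = -118.6 kcal/mol
(3) reversed and × 2 (reverse to put C6H6 on the reactant side; ×2 to match 2 C6H6 in the target): (-2)·(+11.7) = -23.4 kcal/mol
(4) reversed and × 2 (reverse to put C2H5OH on the reactant side; scale by 2 for the 2 C2H5OH): (-2)·(-66.4) = +132.8 kcal/mol
ΔH_rxn = (1)·(-47.5) + (2)·(-59.3) + (-2)·(+11.7) + (-2)·(-66.4) = -56.7 kcal/mol

ΔH_rxn = -56.7 kcal/mol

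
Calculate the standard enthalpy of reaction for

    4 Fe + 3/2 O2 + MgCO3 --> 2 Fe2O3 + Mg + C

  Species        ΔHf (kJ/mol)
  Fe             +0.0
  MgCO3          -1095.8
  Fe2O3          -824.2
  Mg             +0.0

ΔH_rxn = -552.6 kJ/mol

Products: 2·(-824.2) + 1·(+0.0) + 1·(+0.0) = -1648.4
Reactants: 4·(+0.0) + 3/2·(+0.0) + 1·(-1095.8) = -1095.8
ΔH_rxn = (-1648.4) − (-1095.8) = -552.6 kJ/mol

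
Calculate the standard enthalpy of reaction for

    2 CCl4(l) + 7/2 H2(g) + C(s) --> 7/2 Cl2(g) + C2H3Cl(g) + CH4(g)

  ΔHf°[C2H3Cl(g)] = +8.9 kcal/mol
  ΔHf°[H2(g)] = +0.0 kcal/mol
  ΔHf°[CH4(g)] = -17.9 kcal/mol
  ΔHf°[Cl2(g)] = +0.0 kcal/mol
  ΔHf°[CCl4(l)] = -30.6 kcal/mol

Products: 7/2·(+0.0) + 1·(+8.9) + 1·(-17.9) = -9.0
Reactants: 2·(-30.6) + 7/2·(+0.0) + 1·(+0.0) = -61.2
ΔHrxn = (-9.0) − (-61.2) = 52.2 kcal/mol

ΔHrxn = 52.2 kcal/mol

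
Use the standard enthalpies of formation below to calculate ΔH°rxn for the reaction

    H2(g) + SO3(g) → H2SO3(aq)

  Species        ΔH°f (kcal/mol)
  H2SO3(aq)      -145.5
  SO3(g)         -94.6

ΔH°rxn = -50.9 kcal/mol

Products: 1·(-145.5) = -145.5
Reactants: 1·(+0.0) + 1·(-94.6) = -94.6
ΔH°rxn = (-145.5) − (-94.6) = -50.9 kcal/mol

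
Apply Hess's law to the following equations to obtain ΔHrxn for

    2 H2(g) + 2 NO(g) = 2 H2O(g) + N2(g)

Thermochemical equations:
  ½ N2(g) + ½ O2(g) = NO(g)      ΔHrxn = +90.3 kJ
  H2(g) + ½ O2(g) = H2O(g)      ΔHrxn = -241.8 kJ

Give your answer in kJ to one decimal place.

ΔHrxn = -664.2 kJ

equation 1 reversed and × 2: (-2)·(+90.3) = -180.6 kJ
equation 2 × 2: (2)·(-241.8) = -483.6 kJ
ΔHrxn = (-180.6) + (-483.6) = -664.2 kJ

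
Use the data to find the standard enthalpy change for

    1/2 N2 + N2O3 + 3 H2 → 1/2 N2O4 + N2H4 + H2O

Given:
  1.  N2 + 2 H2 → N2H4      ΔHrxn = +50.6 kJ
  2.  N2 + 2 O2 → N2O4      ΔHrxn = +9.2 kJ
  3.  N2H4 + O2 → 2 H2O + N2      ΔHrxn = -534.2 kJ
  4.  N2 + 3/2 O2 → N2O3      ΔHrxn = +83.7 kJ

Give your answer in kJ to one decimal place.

ΔHrxn = -270.3 kJ

eq. 1 × 3/2: (3/2)·(+50.6) = +75.9 kJ
eq. 2 × 1/2: (1/2)·(+9.2) = +4.6 kJ
eq. 3 × 1/2: (1/2)·(-534.2) = -267.1 kJ
eq. 4 reversed: -83.7 kJ
ΔHrxn = (+75.9) + (+4.6) + (-267.1) + (-83.7) = -270.3 kJ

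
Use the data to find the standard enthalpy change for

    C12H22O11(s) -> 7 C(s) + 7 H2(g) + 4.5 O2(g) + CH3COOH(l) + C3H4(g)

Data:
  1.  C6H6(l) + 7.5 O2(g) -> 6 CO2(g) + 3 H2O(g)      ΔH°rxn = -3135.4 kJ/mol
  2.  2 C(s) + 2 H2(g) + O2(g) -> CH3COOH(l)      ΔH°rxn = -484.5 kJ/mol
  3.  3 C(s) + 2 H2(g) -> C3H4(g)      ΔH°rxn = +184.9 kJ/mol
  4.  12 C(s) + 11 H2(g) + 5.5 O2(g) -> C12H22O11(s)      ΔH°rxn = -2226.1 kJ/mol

eq. 1: not needed (C6H6(l) appears nowhere else).
eq. 2 as written (CH3COOH(l) already on the product side): -484.5 kJ/mol
eq. 3 as written (C3H4(g) already on the product side): +184.9 kJ/mol
eq. 4 reversed (C12H22O11(s) must end up as a reactant): +2226.1 kJ/mol
Summing the manipulated equations, ΔH°rxn = (1)·(-484.5) + (1)·(+184.9) + (-1)·(-2226.1) = 1926.5 kJ/mol

ΔH°rxn = 1926.5 kJ/mol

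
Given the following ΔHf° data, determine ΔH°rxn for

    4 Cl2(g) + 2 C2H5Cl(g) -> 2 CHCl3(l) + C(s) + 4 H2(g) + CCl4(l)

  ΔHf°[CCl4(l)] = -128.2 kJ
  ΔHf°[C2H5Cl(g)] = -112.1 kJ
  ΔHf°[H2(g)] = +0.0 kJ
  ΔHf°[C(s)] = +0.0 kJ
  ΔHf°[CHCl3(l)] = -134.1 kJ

ΔH°rxn = -172.2 kJ

Products: 2·(-134.1) + 1·(+0.0) + 4·(+0.0) + 1·(-128.2) = -396.4
Reactants: 4·(+0.0) + 2·(-112.1) = -224.2
ΔH°rxn = (-396.4) − (-224.2) = -172.2 kJ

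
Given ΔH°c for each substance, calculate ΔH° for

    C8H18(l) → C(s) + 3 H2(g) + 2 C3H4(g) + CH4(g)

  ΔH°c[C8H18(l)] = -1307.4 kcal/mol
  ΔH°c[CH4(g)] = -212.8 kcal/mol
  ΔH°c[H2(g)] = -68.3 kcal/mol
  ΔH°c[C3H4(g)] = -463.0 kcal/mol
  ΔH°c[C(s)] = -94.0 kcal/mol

ΔH° = 130.3 kcal/mol

Using ΔH = Σ nΔHc°(reactants) − Σ nΔHc°(products):
= [1·(-1307.4)] − [1·(-94.0) + 3·(-68.3) + 2·(-463.0) + 1·(-212.8)]
= 130.3 kcal/mol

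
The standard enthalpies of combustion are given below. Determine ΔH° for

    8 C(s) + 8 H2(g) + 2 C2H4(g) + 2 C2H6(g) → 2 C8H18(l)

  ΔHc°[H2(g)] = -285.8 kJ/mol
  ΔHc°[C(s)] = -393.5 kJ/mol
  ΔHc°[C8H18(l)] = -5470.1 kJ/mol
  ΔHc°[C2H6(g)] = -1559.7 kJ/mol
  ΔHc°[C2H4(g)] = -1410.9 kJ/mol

ΔH° = -435.4 kJ/mol

Using ΔH = Σ nΔHc°(reactants) − Σ nΔHc°(products):
= [8·(-393.5) + 8·(-285.8) + 2·(-1410.9) + 2·(-1559.7)] − [2·(-5470.1)]
= -435.4 kJ/mol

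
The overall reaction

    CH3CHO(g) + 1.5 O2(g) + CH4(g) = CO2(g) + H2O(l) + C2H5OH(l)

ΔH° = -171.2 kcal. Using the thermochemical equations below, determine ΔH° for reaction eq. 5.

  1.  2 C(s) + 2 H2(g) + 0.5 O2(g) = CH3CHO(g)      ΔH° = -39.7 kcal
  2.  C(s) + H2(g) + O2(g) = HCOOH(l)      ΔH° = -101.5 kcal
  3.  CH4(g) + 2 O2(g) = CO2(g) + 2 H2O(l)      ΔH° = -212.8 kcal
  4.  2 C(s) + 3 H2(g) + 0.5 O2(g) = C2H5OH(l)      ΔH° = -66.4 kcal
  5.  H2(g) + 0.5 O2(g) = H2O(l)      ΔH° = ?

eq. 1 reversed (CH3CHO(g) must end up as a reactant): +39.7 kcal
eq. 2: not needed (HCOOH(l) appears nowhere else).
eq. 3 as written (CH4(g) already on the reactant side): -212.8 kcal
eq. 4 as written (C2H5OH(l) already on the product side): -66.4 kcal
eq. 5 reversed: contributes −x
-171.2 = (+39.7) + (-212.8) + (-66.4) − x
x = (-171.2 − (-239.5)) / (-1) = -68.3 kcal

ΔH° = -68.3 kcal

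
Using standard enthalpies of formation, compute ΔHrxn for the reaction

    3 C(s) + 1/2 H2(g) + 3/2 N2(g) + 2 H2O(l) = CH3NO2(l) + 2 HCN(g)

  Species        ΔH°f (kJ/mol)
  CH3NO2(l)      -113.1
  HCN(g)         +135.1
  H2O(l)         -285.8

ΔHrxn = 728.7 kJ/mol

ΔH°rxn = Σ nΔHf°(products) − Σ nΔHf°(reactants).
Products: 1·(-113.1) + 2·(+135.1) = +157.1
Reactants: 3·(+0.0) + 1/2·(+0.0) + 3/2·(+0.0) + 2·(-285.8) = -571.6
ΔHrxn = (+157.1) − (-571.6) = 728.7 kJ/mol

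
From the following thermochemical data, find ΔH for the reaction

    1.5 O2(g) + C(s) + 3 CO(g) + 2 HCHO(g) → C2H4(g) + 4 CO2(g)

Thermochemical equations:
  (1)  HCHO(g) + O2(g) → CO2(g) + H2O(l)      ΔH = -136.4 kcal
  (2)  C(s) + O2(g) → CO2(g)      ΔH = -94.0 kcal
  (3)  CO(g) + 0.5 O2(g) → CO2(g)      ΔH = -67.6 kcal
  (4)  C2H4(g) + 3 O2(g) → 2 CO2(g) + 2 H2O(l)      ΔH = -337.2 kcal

ΔH = -232.4 kcal

(1) × 2: (2)·(-136.4) = -272.8 kcal
(2) as written: -94.0 kcal
(3) × 3: (3)·(-67.6) = -202.8 kcal
(4) reversed: +337.2 kcal
ΔH = (-272.8) + (-94.0) + (-202.8) + (+337.2) = -232.4 kcal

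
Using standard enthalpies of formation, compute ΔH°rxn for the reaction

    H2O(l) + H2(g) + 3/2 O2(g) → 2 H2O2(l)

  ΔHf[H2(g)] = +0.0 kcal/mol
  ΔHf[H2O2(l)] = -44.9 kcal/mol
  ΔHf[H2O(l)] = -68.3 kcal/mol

ΔH°rxn = -21.5 kcal/mol

Products: 2·(-44.9) = -89.8
Reactants: 1·(-68.3) + 1·(+0.0) + 3/2·(+0.0) = -68.3
ΔH°rxn = (-89.8) − (-68.3) = -21.5 kcal/mol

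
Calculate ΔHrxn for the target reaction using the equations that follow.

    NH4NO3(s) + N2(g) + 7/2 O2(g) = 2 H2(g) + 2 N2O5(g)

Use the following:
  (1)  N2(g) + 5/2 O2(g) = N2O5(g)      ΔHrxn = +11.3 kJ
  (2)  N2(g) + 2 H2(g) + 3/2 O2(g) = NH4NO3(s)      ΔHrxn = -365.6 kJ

ΔHrxn = 388.2 kJ

(1) × 2: (2)·(+11.3) = +22.6 kJ
(2) reversed: +365.6 kJ
ΔHrxn = (+22.6) + (+365.6) = 388.2 kJ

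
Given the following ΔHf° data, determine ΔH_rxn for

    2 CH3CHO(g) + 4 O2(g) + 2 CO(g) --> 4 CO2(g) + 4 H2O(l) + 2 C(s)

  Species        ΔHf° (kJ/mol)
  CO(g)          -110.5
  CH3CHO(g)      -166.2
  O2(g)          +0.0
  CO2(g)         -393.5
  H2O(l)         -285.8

ΔH°rxn = Σ nΔHf°(products) − Σ nΔHf°(reactants).
Products: 4·(-393.5) + 4·(-285.8) + 2·(+0.0) = -2717.2
Reactants: 2·(-166.2) + 4·(+0.0) + 2·(-110.5) = -553.4
ΔH_rxn = (-2717.2) − (-553.4) = -2163.8 kJ/mol

ΔH_rxn = -2163.8 kJ/mol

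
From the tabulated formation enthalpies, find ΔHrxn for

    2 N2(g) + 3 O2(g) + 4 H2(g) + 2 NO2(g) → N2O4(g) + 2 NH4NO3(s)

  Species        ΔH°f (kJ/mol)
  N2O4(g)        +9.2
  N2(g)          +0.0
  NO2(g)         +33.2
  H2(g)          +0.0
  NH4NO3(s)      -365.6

ΔHrxn = -788.4 kJ/mol

Products: 1·(+9.2) + 2·(-365.6) = -722.0
Reactants: 2·(+0.0) + 3·(+0.0) + 4·(+0.0) + 2·(+33.2) = +66.4
ΔHrxn = (-722.0) − (+66.4) = -788.4 kJ/mol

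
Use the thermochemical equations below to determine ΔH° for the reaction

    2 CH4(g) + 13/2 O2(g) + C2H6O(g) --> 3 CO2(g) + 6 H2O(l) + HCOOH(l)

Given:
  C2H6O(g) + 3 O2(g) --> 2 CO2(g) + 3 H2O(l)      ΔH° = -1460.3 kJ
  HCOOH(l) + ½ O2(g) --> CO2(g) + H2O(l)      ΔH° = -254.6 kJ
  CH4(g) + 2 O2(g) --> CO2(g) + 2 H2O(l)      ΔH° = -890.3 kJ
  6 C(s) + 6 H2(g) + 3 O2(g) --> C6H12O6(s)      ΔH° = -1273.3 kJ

ΔH° = -2986.3 kJ

equation 1 as written: -1460.3 kJ
equation 2 reversed: +254.6 kJ
equation 3 × 2: (2)·(-890.3) = -1780.6 kJ
equation 4: not needed.
By Hess's law, ΔH° = (1)·(-1460.3) + (-1)·(-254.6) + (2)·(-890.3) = -2986.3 kJ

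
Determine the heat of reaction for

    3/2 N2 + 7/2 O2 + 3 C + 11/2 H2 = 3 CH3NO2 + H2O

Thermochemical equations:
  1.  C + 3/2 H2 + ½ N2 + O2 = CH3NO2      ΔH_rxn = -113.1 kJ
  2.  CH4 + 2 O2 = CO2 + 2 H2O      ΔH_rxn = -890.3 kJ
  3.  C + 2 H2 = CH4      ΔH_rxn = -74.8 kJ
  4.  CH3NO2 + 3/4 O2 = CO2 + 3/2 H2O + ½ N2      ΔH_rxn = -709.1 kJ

ΔH_rxn = -625.1 kJ

eq. 1 as written: -113.1 kJ
eq. 2 × 2: (2)·(-890.3) = -1780.6 kJ
eq. 3 × 2: (2)·(-74.8) = -149.6 kJ
eq. 4 reversed and × 2: (-2)·(-709.1) = +1418.2 kJ
ΔH_rxn = (-113.1) + (-1780.6) + (-149.6) + (+1418.2) = -625.1 kJ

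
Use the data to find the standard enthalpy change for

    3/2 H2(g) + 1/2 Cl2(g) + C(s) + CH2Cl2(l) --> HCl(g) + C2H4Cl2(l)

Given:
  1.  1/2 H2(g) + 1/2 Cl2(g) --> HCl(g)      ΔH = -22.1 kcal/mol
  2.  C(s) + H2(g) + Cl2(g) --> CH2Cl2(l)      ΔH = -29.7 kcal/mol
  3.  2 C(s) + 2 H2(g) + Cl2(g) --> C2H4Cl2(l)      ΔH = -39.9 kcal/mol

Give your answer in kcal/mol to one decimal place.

eq. 1 as written (HCl(g) already on the product side): -22.1 kcal/mol
eq. 2 reversed (CH2Cl2(l) must end up as a reactant): +29.7 kcal/mol
eq. 3 as written (C2H4Cl2(l) already on the product side): -39.9 kcal/mol
Combining the equations, ΔH = (-22.1) + (+29.7) + (-39.9) = -32.3 kcal/mol

ΔH = -32.3 kcal/mol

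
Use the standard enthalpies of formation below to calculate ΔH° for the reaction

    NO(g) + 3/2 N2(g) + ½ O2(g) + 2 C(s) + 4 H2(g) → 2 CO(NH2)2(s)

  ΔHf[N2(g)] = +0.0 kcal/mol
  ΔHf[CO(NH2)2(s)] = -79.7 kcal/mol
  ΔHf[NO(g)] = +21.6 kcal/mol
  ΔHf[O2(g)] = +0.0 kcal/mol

ΔH° = -181.0 kcal/mol

Products: 2·(-79.7) = -159.4
Reactants: 1·(+21.6) + 3/2·(+0.0) + 1/2·(+0.0) + 2·(+0.0) + 4·(+0.0) = +21.6
ΔH° = (-159.4) − (+21.6) = -181.0 kcal/mol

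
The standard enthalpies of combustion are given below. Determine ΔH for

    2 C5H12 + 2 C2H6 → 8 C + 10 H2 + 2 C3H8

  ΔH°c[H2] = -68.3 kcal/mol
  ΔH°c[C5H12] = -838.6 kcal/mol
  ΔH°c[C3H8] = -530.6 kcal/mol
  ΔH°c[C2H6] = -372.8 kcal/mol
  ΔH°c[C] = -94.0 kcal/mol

Using ΔH = Σ nΔHc°(reactants) − Σ nΔHc°(products):
= [2·(-838.6) + 2·(-372.8)] − [8·(-94.0) + 10·(-68.3) + 2·(-530.6)]
= 73.4 kcal/mol

ΔH = 73.4 kcal/mol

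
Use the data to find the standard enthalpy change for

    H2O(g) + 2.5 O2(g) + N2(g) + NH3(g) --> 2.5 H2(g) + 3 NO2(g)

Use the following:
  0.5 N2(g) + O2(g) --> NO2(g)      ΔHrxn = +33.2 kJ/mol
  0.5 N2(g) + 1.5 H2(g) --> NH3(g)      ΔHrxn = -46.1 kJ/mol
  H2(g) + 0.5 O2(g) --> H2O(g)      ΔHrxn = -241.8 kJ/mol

equation 1 × 3: (3)·(+33.2) = +99.6 kJ/mol
equation 2 reversed: +46.1 kJ/mol
equation 3 reversed: +241.8 kJ/mol
ΔHrxn = (3)·(+33.2) + (-1)·(-46.1) + (-1)·(-241.8) = 387.5 kJ/mol

ΔHrxn = 387.5 kJ/mol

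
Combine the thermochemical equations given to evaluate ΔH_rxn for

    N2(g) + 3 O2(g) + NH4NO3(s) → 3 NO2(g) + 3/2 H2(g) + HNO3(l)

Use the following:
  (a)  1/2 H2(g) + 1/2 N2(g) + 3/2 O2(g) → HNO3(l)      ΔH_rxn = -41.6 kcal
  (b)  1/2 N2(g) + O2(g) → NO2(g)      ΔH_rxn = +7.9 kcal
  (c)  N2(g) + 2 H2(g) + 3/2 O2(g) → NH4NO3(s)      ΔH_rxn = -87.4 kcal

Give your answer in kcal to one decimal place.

(a) as written (HNO3(l) already on the product side): -41.6 kcal
(b) × 3 (×3 to match 3 NO2(g) in the target): (3)·(+7.9) = +23.7 kcal
(c) reversed (reverse to put NH4NO3(s) on the reactant side): +87.4 kcal
ΔH_rxn = (1)·(-41.6) + (3)·(+7.9) + (-1)·(-87.4) = 69.5 kcal

ΔH_rxn = 69.5 kcal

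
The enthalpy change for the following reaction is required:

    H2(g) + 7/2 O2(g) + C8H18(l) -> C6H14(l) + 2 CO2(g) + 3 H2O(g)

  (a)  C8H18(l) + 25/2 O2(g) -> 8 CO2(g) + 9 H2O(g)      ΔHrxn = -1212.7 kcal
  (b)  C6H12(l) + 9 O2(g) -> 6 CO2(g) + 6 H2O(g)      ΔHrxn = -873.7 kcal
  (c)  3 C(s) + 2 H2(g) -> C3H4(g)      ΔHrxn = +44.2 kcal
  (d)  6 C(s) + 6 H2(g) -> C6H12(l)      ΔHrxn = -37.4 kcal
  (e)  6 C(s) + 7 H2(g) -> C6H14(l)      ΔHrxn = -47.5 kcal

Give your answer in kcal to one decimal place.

ΔHrxn = -349.1 kcal

(a) as written (C8H18(l) already on the reactant side): -1212.7 kcal
(b) reversed: +873.7 kcal
(c): not needed (C3H4(g) appears nowhere else).
(d) reversed: +37.4 kcal
(e) as written (C6H14(l) already on the product side): -47.5 kcal
Summing the manipulated equations, ΔHrxn = (-1212.7) + (+873.7) + (+37.4) + (-47.5) = -349.1 kcal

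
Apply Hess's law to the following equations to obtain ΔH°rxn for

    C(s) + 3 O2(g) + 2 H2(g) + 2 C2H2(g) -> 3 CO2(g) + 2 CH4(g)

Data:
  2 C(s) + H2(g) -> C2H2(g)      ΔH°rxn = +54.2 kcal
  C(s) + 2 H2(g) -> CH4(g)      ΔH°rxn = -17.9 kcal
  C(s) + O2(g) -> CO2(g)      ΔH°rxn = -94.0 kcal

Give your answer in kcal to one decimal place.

equation 1 reversed and × 2 (C2H2(g) must end up as a reactant; scale by 2 for the 2 C2H2(g)): (-2)·(+54.2) = -108.4 kcal
equation 2 × 2 (scale by 2 for the 2 CH4(g)): (2)·(-17.9) = -35.8 kcal
equation 3 × 3 (×3 to match 3 CO2(g) in the target): (3)·(-94.0) = -282.0 kcal
ΔH°rxn = (-2)·(+54.2) + (2)·(-17.9) + (3)·(-94.0) = -426.2 kcal

ΔH°rxn = -426.2 kcal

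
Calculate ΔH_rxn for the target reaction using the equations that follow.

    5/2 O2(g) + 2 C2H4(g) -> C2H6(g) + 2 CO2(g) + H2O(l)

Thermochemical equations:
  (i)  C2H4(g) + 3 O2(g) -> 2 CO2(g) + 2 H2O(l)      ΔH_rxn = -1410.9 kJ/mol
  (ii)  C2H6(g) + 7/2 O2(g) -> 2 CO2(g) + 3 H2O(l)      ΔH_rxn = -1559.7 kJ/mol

(i) × 2 (scale by 2 for the 2 C2H4(g)): (2)·(-1410.9) = -2821.8 kJ/mol
(ii) reversed (reverse to put C2H6(g) on the product side): +1559.7 kJ/mol
Since enthalpy is a state function, ΔH_rxn = (-2821.8) + (+1559.7) = -1262.1 kJ/mol

ΔH_rxn = -1262.1 kJ/mol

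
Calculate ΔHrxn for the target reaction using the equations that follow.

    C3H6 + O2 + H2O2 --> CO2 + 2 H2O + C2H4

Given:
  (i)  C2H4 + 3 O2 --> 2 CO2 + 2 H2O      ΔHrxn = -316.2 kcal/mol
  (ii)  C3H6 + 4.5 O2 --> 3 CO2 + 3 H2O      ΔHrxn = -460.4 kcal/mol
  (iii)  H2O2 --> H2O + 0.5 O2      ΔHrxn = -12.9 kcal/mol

ΔHrxn = -157.1 kcal/mol

(i) reversed: +316.2 kcal/mol
(ii) as written: -460.4 kcal/mol
(iii) as written: -12.9 kcal/mol
ΔHrxn = (+316.2) + (-460.4) + (-12.9) = -157.1 kcal/mol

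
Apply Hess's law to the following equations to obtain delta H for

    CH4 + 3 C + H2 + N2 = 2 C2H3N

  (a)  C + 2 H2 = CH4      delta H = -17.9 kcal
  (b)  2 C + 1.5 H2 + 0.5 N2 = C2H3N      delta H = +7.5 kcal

(a) reversed: +17.9 kcal
(b) × 2: (2)·(+7.5) = +15.0 kcal
delta H = (-1)·(-17.9) + (2)·(+7.5) = 32.9 kcal

delta H = 32.9 kcal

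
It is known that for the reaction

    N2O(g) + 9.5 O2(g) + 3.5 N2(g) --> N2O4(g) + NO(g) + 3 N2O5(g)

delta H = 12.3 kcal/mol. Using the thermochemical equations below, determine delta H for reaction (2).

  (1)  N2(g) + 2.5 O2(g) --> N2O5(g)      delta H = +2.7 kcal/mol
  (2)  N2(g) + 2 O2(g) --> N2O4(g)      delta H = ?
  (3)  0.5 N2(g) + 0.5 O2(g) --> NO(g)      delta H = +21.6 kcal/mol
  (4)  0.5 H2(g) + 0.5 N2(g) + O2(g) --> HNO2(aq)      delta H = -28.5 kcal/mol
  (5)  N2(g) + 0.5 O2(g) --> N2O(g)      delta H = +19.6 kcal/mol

delta H = 2.2 kcal/mol

(1) × 3: (3)·(+2.7) = +8.1 kcal/mol
(2) as written: contributes x
(3) as written: +21.6 kcal/mol
(4): not needed.
(5) reversed: -19.6 kcal/mol
+12.3 = (+8.1) + (+21.6) + (-19.6) + x
x = (+12.3 − (+10.1)) / (1) = 2.2 kcal/mol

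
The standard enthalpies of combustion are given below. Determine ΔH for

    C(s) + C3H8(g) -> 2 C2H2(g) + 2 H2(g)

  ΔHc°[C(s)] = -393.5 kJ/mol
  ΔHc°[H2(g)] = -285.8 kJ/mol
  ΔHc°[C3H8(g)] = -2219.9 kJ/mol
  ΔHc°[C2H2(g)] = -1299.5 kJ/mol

With combustion enthalpies, reactants minus products:
= [1·(-393.5) + 1·(-2219.9)] − [2·(-1299.5) + 2·(-285.8)]
= 557.2 kJ/mol

ΔH = 557.2 kJ/mol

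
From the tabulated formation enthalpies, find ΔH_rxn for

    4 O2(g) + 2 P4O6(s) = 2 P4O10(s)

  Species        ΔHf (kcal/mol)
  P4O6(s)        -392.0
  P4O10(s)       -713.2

Products: 2·(-713.2) = -1426.4
Reactants: 4·(+0.0) + 2·(-392.0) = -784.0
ΔH_rxn = (-1426.4) − (-784.0) = -642.4 kcal/mol

ΔH_rxn = -642.4 kcal/mol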